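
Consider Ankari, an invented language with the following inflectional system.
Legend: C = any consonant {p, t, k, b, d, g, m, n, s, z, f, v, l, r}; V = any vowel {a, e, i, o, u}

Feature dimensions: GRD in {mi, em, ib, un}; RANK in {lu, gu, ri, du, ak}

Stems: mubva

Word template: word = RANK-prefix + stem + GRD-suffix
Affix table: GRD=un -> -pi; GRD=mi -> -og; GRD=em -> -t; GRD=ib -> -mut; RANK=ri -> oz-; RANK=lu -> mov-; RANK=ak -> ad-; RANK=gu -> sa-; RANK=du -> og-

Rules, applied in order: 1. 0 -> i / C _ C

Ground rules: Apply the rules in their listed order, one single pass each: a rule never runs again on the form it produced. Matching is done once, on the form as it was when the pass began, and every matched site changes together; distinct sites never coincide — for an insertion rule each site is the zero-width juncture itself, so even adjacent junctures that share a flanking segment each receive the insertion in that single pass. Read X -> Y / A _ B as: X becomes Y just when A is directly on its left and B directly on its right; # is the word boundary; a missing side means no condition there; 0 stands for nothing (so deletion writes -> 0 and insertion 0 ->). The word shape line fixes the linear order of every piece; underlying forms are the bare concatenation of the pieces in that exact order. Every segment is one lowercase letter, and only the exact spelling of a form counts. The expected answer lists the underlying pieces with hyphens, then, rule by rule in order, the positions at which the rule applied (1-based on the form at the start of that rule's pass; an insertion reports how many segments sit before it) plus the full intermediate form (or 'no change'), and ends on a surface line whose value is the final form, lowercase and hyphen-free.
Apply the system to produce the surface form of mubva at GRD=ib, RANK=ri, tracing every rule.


underlying: oz-mubva-mut
1. 0 -> i / C _ C: inserts after position(s) 2, 5: ozimubivamut
surface: ozimubivamut


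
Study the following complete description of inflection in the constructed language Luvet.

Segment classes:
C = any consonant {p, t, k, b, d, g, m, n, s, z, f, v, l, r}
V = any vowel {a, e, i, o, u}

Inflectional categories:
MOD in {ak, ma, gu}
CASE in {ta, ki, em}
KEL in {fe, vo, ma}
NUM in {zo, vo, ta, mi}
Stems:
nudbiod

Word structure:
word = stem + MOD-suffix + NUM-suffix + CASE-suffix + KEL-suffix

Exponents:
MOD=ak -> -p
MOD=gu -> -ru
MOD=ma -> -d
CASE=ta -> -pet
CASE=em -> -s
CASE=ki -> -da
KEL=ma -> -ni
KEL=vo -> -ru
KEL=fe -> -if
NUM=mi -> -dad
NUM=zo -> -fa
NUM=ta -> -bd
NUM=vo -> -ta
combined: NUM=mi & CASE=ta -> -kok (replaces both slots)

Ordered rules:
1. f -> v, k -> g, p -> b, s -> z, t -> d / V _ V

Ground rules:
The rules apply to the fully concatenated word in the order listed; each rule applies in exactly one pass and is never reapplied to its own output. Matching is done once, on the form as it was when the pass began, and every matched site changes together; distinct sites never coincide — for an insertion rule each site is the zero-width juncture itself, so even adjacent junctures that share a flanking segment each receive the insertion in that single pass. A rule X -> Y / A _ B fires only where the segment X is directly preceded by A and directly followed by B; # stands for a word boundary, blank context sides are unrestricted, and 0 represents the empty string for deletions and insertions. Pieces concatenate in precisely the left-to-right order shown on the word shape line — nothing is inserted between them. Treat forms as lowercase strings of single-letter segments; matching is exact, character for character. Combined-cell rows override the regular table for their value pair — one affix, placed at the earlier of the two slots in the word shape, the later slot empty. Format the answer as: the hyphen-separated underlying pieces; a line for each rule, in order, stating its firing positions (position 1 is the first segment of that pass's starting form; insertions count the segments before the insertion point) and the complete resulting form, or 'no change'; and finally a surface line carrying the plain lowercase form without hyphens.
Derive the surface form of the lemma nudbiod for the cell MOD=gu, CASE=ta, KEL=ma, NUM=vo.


underlying: nudbiod-ru-ta-pet-ni
1. f -> v, k -> g, p -> b, s -> z, t -> d / V _ V: fires at position(s) 10, 12: nudbiodrudabetni
surface: nudbiodrudabetni


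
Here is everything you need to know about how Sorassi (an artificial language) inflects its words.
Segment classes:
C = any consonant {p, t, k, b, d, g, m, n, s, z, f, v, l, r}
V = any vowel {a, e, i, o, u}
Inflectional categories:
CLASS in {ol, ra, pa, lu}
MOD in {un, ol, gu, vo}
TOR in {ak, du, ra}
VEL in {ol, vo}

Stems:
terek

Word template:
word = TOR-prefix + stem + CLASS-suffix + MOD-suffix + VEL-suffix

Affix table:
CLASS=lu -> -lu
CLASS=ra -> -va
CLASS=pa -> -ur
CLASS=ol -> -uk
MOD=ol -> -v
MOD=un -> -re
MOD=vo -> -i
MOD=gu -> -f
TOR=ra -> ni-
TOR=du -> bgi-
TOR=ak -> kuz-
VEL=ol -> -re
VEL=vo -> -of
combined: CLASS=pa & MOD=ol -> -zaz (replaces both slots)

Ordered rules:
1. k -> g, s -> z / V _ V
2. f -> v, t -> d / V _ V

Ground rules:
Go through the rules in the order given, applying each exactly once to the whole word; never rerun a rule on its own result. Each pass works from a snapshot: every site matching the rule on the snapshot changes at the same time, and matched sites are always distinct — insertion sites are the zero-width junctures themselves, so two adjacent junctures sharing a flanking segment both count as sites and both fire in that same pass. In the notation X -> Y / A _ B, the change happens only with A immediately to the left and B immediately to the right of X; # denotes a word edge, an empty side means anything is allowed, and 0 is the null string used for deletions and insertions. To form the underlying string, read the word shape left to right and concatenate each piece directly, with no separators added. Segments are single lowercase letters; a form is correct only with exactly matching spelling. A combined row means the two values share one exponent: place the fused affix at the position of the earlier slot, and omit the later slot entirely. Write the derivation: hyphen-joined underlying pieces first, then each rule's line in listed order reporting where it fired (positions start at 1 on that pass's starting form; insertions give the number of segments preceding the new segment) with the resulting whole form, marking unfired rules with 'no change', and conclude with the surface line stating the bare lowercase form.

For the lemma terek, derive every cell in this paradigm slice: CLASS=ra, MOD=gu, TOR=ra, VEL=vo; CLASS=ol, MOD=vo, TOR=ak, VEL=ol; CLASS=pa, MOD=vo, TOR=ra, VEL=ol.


cell CLASS=ra, MOD=gu, TOR=ra, VEL=vo:
underlying: ni-terek-va-f-of
1. k -> g, s -> z / V _ V: no change
2. f -> v, t -> d / V _ V: fires at position(s) 3, 10: niderekvavof
surface: niderekvavof

cell CLASS=ol, MOD=vo, TOR=ak, VEL=ol:
underlying: kuz-terek-uk-i-re
1. k -> g, s -> z / V _ V: fires at position(s) 8, 10: kuzteregugire
2. f -> v, t -> d / V _ V: no change
surface: kuzteregugire

cell CLASS=pa, MOD=vo, TOR=ra, VEL=ol:
underlying: ni-terek-ur-i-re
1. k -> g, s -> z / V _ V: fires at position(s) 7: niteregurire
2. f -> v, t -> d / V _ V: fires at position(s) 3: nideregurire
surface: nideregurire


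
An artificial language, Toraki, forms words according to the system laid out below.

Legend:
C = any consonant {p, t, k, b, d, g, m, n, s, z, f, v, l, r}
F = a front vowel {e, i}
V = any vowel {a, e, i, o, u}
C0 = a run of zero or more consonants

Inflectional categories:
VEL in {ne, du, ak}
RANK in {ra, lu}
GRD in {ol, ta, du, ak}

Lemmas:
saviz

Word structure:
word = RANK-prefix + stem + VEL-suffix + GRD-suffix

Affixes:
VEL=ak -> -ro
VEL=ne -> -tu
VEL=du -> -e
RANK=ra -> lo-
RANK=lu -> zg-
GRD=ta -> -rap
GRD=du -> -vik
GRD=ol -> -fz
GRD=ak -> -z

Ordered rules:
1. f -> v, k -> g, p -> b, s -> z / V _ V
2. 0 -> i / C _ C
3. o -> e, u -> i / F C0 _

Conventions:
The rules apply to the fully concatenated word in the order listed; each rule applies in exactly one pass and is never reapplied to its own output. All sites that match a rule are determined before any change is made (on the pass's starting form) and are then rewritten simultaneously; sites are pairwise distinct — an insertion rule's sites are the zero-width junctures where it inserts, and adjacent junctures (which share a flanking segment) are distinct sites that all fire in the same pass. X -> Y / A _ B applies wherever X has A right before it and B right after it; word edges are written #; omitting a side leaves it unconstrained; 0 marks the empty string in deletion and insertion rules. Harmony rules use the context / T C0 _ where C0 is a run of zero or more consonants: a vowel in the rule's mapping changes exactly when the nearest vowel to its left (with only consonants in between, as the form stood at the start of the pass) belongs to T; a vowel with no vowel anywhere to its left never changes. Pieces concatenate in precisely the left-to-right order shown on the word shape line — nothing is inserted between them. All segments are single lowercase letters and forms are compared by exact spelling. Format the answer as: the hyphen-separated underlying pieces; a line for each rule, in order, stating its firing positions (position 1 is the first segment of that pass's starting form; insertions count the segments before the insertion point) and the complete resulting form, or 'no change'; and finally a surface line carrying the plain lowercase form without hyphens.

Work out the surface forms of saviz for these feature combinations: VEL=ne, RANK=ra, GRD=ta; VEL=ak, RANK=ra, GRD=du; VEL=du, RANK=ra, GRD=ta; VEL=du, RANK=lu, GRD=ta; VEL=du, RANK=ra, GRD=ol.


cell VEL=ne, RANK=ra, GRD=ta:
underlying: lo-saviz-tu-rap
1. f -> v, k -> g, p -> b, s -> z / V _ V: fires at position(s) 3: lozavizturap
2. 0 -> i / C _ C: inserts after position(s) 7: lozaviziturap
3. o -> e, u -> i / F C0 _: fires at position(s) 10: lozavizitirap
surface: lozavizitirap

cell VEL=ak, RANK=ra, GRD=du:
underlying: lo-saviz-ro-vik
1. f -> v, k -> g, p -> b, s -> z / V _ V: fires at position(s) 3: lozavizrovik
2. 0 -> i / C _ C: inserts after position(s) 7: lozavizirovik
3. o -> e, u -> i / F C0 _: fires at position(s) 10: lozavizirevik
surface: lozavizirevik

cell VEL=du, RANK=ra, GRD=ta:
underlying: lo-saviz-e-rap
1. f -> v, k -> g, p -> b, s -> z / V _ V: fires at position(s) 3: lozavizerap
2. 0 -> i / C _ C: no change
3. o -> e, u -> i / F C0 _: no change
surface: lozavizerap

cell VEL=du, RANK=lu, GRD=ta:
underlying: zg-saviz-e-rap
1. f -> v, k -> g, p -> b, s -> z / V _ V: no change
2. 0 -> i / C _ C: inserts after position(s) 1, 2: zigisavizerap
3. o -> e, u -> i / F C0 _: no change
surface: zigisavizerap

cell VEL=du, RANK=ra, GRD=ol:
underlying: lo-saviz-e-fz
1. f -> v, k -> g, p -> b, s -> z / V _ V: fires at position(s) 3: lozavizefz
2. 0 -> i / C _ C: inserts after position(s) 9: lozavizefiz
3. o -> e, u -> i / F C0 _: no change
surface: lozavizefiz


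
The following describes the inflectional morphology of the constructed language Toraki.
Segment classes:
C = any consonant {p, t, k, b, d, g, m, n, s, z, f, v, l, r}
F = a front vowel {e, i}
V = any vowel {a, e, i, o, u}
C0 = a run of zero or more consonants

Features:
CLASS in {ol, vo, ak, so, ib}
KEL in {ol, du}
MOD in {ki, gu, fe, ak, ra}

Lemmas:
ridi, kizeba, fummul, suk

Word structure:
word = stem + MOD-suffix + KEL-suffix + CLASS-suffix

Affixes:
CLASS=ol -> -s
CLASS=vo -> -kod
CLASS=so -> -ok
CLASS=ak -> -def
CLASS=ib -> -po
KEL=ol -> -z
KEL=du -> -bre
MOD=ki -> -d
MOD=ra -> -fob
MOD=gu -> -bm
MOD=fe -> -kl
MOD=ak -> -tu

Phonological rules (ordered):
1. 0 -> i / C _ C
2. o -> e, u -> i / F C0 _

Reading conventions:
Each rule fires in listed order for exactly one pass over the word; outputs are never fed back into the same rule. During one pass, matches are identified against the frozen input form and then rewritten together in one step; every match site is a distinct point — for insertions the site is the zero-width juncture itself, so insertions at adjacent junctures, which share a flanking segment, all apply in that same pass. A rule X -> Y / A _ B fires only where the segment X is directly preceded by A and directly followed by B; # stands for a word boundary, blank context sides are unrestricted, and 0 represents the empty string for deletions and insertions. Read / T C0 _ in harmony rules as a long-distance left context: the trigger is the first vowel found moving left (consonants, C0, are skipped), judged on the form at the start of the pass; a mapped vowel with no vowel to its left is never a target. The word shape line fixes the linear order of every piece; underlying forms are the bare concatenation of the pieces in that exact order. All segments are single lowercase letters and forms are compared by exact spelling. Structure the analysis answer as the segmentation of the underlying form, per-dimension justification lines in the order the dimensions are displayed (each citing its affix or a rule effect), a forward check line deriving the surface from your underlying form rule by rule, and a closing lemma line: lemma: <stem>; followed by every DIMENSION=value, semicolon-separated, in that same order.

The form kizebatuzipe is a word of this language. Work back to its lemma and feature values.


underlying: kizeba-tu-z-po
CLASS=ib - signalled by the affix -po
KEL=ol - signalled by the affix -z
MOD=ak - signalled by the affix -tu
check: kizebatuzpo -> kizebatuzipo -> kizebatuzipe
lemma: kizeba; CLASS=ib; KEL=ol; MOD=ak


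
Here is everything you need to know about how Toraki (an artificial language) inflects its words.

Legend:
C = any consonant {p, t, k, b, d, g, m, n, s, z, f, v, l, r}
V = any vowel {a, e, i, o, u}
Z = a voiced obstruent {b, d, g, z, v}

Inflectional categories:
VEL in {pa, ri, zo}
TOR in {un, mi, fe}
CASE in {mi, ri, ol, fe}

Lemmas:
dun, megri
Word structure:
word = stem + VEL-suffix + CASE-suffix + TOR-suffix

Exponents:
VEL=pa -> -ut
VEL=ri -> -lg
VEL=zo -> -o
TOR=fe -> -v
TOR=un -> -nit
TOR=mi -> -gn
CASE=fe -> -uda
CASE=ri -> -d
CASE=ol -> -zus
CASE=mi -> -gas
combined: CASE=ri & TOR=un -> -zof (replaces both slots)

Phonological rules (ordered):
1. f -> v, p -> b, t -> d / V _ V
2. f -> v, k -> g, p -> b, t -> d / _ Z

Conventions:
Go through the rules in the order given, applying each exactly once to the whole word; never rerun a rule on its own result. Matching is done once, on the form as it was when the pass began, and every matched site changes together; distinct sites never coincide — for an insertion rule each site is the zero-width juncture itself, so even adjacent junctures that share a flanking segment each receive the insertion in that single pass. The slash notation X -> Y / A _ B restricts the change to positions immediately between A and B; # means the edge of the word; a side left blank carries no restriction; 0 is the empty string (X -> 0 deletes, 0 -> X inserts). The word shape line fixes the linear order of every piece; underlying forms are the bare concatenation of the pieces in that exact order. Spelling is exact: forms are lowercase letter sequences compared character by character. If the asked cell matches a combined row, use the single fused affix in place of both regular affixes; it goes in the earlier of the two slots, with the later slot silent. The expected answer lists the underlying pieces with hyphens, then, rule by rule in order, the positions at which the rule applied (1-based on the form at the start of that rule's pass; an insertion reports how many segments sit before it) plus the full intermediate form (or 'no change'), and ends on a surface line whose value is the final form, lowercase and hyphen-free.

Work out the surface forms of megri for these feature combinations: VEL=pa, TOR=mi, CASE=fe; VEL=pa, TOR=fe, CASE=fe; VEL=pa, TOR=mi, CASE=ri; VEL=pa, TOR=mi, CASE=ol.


cell VEL=pa, TOR=mi, CASE=fe:
underlying: megri-ut-uda-gn
1. f -> v, p -> b, t -> d / V _ V: fires at position(s) 7: megriududagn
2. f -> v, k -> g, p -> b, t -> d / _ Z: no change
surface: megriududagn

cell VEL=pa, TOR=fe, CASE=fe:
underlying: megri-ut-uda-v
1. f -> v, p -> b, t -> d / V _ V: fires at position(s) 7: megriududav
2. f -> v, k -> g, p -> b, t -> d / _ Z: no change
surface: megriududav

cell VEL=pa, TOR=mi, CASE=ri:
underlying: megri-ut-d-gn
1. f -> v, p -> b, t -> d / V _ V: no change
2. f -> v, k -> g, p -> b, t -> d / _ Z: fires at position(s) 7: megriuddgn
surface: megriuddgn

cell VEL=pa, TOR=mi, CASE=ol:
underlying: megri-ut-zus-gn
1. f -> v, p -> b, t -> d / V _ V: no change
2. f -> v, k -> g, p -> b, t -> d / _ Z: fires at position(s) 7: megriudzusgn
surface: megriudzusgn


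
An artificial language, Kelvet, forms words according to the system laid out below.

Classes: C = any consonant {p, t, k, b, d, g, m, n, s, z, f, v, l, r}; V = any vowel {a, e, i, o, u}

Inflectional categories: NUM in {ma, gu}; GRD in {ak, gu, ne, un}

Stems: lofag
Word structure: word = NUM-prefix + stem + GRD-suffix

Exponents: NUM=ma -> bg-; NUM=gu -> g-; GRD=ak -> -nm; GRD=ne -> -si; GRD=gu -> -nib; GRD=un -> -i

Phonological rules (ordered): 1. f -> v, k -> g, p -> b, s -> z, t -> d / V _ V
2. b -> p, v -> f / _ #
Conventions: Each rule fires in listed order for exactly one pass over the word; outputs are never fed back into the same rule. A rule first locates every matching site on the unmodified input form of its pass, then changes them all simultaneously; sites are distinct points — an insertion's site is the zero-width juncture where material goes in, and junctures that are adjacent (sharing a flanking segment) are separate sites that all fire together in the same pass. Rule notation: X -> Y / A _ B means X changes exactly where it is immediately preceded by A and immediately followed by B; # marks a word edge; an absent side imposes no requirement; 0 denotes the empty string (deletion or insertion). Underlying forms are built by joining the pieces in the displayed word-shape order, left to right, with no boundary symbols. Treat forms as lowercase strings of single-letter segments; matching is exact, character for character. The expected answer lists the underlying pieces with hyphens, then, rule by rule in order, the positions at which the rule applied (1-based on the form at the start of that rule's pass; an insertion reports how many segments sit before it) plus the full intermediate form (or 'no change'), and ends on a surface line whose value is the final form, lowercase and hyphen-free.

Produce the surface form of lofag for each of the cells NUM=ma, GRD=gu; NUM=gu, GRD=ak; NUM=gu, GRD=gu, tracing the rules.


cell NUM=ma, GRD=gu:
underlying: bg-lofag-nib
1. f -> v, k -> g, p -> b, s -> z, t -> d / V _ V: fires at position(s) 5: bglovagnib
2. b -> p, v -> f / _ #: fires at position(s) 10: bglovagnip
surface: bglovagnip

cell NUM=gu, GRD=ak:
underlying: g-lofag-nm
1. f -> v, k -> g, p -> b, s -> z, t -> d / V _ V: fires at position(s) 4: glovagnm
2. b -> p, v -> f / _ #: no change
surface: glovagnm

cell NUM=gu, GRD=gu:
underlying: g-lofag-nib
1. f -> v, k -> g, p -> b, s -> z, t -> d / V _ V: fires at position(s) 4: glovagnib
2. b -> p, v -> f / _ #: fires at position(s) 9: glovagnip
surface: glovagnip


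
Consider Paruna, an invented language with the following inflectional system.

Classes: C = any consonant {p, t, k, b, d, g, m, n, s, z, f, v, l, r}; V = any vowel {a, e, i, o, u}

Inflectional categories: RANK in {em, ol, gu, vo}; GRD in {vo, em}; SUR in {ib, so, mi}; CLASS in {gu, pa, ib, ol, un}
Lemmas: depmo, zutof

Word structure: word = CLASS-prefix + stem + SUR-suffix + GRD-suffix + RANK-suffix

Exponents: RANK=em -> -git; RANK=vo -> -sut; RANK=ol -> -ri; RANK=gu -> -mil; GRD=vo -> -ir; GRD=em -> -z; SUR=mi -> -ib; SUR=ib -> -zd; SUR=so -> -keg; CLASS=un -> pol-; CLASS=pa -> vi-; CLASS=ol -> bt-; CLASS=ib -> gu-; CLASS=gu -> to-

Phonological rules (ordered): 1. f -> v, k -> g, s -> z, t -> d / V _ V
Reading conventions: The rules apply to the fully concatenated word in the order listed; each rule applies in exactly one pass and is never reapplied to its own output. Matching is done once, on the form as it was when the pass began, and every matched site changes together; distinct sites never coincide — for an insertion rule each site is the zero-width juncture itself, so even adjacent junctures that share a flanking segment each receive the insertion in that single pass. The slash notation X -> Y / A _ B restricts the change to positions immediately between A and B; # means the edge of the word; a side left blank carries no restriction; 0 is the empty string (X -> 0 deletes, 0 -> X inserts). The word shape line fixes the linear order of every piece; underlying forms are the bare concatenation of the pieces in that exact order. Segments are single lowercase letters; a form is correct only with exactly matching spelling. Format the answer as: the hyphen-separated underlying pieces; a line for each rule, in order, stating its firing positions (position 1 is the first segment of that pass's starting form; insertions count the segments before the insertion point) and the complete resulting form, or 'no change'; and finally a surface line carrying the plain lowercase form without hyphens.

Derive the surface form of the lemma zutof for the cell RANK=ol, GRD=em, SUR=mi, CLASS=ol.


underlying: bt-zutof-ib-z-ri
1. f -> v, k -> g, s -> z, t -> d / V _ V: fires at position(s) 5, 7: btzudovibzri
surface: btzudovibzri


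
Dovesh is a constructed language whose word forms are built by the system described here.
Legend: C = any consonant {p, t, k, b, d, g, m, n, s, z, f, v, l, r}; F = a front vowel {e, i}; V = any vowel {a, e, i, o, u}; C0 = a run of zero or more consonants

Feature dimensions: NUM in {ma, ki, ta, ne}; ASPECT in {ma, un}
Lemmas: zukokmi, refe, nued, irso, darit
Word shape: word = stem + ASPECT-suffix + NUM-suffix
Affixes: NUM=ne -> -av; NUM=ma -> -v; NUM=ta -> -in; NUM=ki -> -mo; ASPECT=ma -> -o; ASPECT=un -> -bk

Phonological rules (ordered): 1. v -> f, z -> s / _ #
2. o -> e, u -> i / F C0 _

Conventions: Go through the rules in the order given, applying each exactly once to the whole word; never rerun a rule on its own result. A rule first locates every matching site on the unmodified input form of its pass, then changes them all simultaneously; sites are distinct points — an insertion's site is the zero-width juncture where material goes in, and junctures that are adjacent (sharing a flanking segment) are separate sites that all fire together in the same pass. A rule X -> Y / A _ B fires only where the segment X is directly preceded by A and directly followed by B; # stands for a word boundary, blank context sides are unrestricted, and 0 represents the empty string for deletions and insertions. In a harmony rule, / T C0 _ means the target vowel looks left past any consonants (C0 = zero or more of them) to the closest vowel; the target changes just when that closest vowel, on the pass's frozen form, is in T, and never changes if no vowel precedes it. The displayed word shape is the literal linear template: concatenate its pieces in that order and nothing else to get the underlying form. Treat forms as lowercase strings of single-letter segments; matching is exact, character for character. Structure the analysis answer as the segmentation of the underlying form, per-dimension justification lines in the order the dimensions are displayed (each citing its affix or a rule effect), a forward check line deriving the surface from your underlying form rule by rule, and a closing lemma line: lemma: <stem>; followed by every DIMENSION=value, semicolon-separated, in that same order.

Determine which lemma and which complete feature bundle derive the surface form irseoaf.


underlying: irso-o-av
NUM=ne - signalled by the affix -av
ASPECT=ma - signalled by the affix -o
check: irsooav -> irsooaf -> irseoaf
lemma: irso; NUM=ne; ASPECT=ma


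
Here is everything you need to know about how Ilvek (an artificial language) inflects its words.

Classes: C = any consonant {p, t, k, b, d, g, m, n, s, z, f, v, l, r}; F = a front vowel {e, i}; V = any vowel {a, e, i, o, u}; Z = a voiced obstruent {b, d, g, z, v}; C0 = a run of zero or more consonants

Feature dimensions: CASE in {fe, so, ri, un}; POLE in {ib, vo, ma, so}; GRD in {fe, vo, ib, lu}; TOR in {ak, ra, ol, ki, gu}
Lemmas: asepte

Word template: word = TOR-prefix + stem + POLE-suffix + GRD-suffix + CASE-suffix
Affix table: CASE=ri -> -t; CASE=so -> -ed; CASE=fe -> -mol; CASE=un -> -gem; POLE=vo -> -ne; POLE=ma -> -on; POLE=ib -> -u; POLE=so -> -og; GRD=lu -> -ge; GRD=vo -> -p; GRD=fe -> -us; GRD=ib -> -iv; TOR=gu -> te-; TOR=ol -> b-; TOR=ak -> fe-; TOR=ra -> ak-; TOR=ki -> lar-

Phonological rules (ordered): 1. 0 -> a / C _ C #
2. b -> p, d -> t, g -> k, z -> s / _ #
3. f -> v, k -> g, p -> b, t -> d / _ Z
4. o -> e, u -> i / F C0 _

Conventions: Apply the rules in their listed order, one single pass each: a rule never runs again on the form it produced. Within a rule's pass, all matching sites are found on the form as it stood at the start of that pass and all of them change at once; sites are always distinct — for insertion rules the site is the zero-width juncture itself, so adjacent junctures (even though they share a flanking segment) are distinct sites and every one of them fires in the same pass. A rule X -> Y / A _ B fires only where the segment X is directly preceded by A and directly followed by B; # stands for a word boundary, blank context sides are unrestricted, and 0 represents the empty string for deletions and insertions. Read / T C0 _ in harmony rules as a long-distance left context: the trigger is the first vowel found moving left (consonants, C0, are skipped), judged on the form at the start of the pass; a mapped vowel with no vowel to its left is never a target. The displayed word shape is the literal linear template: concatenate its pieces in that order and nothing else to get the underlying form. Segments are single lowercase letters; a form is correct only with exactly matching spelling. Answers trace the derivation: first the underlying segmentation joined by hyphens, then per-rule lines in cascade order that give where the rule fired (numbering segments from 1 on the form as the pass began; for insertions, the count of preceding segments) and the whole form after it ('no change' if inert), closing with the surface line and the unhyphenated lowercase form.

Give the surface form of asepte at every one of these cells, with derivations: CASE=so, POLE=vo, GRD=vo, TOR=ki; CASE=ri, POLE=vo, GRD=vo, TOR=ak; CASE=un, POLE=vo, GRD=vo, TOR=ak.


cell CASE=so, POLE=vo, GRD=vo, TOR=ki:
underlying: lar-asepte-ne-p-ed
1. 0 -> a / C _ C #: no change
2. b -> p, d -> t, g -> k, z -> s / _ #: fires at position(s) 14: laraseptenepet
3. f -> v, k -> g, p -> b, t -> d / _ Z: no change
4. o -> e, u -> i / F C0 _: no change
surface: laraseptenepet

cell CASE=ri, POLE=vo, GRD=vo, TOR=ak:
underlying: fe-asepte-ne-p-t
1. 0 -> a / C _ C #: inserts after position(s) 11: feaseptenepat
2. b -> p, d -> t, g -> k, z -> s / _ #: no change
3. f -> v, k -> g, p -> b, t -> d / _ Z: no change
4. o -> e, u -> i / F C0 _: no change
surface: feaseptenepat

cell CASE=un, POLE=vo, GRD=vo, TOR=ak:
underlying: fe-asepte-ne-p-gem
1. 0 -> a / C _ C #: no change
2. b -> p, d -> t, g -> k, z -> s / _ #: no change
3. f -> v, k -> g, p -> b, t -> d / _ Z: fires at position(s) 11: feaseptenebgem
4. o -> e, u -> i / F C0 _: no change
surface: feaseptenebgem


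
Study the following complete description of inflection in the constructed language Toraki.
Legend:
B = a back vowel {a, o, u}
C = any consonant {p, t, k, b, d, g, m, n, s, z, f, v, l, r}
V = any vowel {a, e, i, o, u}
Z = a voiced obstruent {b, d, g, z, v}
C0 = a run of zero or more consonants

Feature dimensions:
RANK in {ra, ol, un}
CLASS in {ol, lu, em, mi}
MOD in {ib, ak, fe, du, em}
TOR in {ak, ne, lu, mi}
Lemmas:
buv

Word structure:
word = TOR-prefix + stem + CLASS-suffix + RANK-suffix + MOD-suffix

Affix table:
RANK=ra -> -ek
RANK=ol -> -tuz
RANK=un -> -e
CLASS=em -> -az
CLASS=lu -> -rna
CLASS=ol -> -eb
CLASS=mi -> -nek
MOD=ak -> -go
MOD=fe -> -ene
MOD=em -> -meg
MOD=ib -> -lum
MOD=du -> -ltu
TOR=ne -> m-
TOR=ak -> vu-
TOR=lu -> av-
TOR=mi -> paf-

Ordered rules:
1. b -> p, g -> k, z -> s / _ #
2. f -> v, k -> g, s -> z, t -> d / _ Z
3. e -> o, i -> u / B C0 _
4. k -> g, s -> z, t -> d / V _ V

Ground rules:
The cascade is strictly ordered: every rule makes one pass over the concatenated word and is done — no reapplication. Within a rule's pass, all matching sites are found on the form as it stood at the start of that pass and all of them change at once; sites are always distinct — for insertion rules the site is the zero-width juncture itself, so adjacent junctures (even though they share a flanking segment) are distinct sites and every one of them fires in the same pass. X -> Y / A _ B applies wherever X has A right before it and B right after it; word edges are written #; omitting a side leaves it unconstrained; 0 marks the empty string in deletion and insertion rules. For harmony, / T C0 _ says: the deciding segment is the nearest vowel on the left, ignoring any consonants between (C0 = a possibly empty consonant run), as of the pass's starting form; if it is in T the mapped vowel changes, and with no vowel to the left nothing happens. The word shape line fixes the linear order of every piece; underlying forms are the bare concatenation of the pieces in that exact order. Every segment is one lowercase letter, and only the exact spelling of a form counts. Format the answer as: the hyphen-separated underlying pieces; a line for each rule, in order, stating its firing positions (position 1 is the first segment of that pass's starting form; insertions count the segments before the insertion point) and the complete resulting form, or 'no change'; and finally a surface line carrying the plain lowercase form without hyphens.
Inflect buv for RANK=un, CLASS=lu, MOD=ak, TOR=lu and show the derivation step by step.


underlying: av-buv-rna-e-go
1. b -> p, g -> k, z -> s / _ #: no change
2. f -> v, k -> g, s -> z, t -> d / _ Z: no change
3. e -> o, i -> u / B C0 _: fires at position(s) 9: avbuvrnaogo
4. k -> g, s -> z, t -> d / V _ V: no change
surface: avbuvrnaogo


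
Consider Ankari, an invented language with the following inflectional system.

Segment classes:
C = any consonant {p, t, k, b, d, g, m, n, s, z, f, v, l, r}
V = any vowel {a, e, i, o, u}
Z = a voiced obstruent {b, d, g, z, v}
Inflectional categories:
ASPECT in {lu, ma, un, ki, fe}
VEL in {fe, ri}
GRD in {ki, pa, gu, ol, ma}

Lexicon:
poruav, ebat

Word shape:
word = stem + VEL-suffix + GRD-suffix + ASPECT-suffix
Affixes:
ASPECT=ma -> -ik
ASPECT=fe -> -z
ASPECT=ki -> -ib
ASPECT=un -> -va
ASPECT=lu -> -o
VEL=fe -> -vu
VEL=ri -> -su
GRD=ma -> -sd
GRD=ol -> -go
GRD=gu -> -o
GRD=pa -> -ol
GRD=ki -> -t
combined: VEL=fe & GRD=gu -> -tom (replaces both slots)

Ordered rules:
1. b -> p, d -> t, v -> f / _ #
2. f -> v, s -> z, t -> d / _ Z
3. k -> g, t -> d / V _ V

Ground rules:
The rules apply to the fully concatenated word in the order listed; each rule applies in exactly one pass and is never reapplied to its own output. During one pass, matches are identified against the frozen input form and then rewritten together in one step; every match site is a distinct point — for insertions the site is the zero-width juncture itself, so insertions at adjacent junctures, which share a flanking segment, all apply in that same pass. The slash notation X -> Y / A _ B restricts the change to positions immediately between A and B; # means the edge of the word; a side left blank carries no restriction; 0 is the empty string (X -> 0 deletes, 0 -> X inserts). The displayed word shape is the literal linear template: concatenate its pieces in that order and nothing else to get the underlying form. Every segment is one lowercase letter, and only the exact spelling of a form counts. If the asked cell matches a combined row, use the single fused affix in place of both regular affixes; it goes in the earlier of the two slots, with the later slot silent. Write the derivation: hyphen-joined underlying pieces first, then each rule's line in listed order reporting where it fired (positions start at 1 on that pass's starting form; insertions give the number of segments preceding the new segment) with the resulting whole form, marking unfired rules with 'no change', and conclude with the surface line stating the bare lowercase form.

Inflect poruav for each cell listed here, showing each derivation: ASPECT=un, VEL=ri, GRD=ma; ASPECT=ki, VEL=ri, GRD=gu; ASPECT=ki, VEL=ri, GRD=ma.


cell ASPECT=un, VEL=ri, GRD=ma:
underlying: poruav-su-sd-va
1. b -> p, d -> t, v -> f / _ #: no change
2. f -> v, s -> z, t -> d / _ Z: fires at position(s) 9: poruavsuzdva
3. k -> g, t -> d / V _ V: no change
surface: poruavsuzdva

cell ASPECT=ki, VEL=ri, GRD=gu:
underlying: poruav-su-o-ib
1. b -> p, d -> t, v -> f / _ #: fires at position(s) 11: poruavsuoip
2. f -> v, s -> z, t -> d / _ Z: no change
3. k -> g, t -> d / V _ V: no change
surface: poruavsuoip

cell ASPECT=ki, VEL=ri, GRD=ma:
underlying: poruav-su-sd-ib
1. b -> p, d -> t, v -> f / _ #: fires at position(s) 12: poruavsusdip
2. f -> v, s -> z, t -> d / _ Z: fires at position(s) 9: poruavsuzdip
3. k -> g, t -> d / V _ V: no change
surface: poruavsuzdip


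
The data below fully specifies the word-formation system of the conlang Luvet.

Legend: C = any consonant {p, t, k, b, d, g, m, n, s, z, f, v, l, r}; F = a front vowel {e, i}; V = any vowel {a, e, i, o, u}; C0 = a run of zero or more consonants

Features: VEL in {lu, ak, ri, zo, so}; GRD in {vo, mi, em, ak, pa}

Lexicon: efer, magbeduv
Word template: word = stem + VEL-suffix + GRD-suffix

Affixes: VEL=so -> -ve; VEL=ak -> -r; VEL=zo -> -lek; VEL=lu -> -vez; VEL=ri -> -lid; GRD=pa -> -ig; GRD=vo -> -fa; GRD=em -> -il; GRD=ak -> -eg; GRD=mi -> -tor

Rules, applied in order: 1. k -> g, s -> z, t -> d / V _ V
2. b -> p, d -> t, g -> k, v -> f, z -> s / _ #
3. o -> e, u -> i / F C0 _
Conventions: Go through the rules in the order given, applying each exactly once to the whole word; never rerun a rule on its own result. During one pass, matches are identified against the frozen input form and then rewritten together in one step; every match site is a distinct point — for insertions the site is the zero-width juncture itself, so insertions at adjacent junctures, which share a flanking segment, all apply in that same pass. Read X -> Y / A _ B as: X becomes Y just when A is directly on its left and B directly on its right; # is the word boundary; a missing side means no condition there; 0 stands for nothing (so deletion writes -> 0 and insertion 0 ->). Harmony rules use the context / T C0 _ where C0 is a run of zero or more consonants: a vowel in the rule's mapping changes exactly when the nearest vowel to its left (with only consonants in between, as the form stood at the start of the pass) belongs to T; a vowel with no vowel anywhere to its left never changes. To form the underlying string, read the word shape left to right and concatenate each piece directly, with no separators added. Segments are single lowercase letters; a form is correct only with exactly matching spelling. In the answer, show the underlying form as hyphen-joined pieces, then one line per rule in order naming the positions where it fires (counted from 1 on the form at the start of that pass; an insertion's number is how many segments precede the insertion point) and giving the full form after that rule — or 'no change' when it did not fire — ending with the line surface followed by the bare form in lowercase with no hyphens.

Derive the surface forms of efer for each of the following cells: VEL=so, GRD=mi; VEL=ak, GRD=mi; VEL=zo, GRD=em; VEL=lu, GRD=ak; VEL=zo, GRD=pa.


cell VEL=so, GRD=mi:
underlying: efer-ve-tor
1. k -> g, s -> z, t -> d / V _ V: fires at position(s) 7: efervedor
2. b -> p, d -> t, g -> k, v -> f, z -> s / _ #: no change
3. o -> e, u -> i / F C0 _: fires at position(s) 8: eferveder
surface: eferveder

cell VEL=ak, GRD=mi:
underlying: efer-r-tor
1. k -> g, s -> z, t -> d / V _ V: no change
2. b -> p, d -> t, g -> k, v -> f, z -> s / _ #: no change
3. o -> e, u -> i / F C0 _: fires at position(s) 7: eferrter
surface: eferrter

cell VEL=zo, GRD=em:
underlying: efer-lek-il
1. k -> g, s -> z, t -> d / V _ V: fires at position(s) 7: eferlegil
2. b -> p, d -> t, g -> k, v -> f, z -> s / _ #: no change
3. o -> e, u -> i / F C0 _: no change
surface: eferlegil

cell VEL=lu, GRD=ak:
underlying: efer-vez-eg
1. k -> g, s -> z, t -> d / V _ V: no change
2. b -> p, d -> t, g -> k, v -> f, z -> s / _ #: fires at position(s) 9: efervezek
3. o -> e, u -> i / F C0 _: no change
surface: efervezek

cell VEL=zo, GRD=pa:
underlying: efer-lek-ig
1. k -> g, s -> z, t -> d / V _ V: fires at position(s) 7: eferlegig
2. b -> p, d -> t, g -> k, v -> f, z -> s / _ #: fires at position(s) 9: eferlegik
3. o -> e, u -> i / F C0 _: no change
surface: eferlegik


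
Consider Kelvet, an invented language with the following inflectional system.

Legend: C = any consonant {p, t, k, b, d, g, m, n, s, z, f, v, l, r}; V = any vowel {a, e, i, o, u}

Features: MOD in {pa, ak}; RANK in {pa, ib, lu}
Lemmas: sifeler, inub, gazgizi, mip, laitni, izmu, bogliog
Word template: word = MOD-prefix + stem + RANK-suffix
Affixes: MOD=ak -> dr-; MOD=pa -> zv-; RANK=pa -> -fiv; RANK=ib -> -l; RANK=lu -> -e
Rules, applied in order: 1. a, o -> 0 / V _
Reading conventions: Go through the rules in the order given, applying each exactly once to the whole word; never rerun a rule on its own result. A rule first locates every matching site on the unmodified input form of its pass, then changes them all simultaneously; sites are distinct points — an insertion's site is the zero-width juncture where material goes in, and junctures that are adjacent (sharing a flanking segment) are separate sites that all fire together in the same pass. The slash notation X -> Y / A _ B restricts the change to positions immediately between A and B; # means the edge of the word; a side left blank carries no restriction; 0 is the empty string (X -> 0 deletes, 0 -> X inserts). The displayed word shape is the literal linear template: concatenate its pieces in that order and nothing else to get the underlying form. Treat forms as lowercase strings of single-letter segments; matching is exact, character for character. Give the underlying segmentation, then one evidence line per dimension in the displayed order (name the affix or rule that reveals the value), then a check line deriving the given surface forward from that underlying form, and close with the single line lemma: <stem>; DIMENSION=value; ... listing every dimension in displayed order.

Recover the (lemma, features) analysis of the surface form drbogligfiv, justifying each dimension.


underlying: dr-bogliog-fiv
MOD=ak - signalled by the affix dr-
RANK=pa - signalled by the affix -fiv
check: drbogliogfiv -> drbogligfiv
lemma: bogliog; MOD=ak; RANK=pa


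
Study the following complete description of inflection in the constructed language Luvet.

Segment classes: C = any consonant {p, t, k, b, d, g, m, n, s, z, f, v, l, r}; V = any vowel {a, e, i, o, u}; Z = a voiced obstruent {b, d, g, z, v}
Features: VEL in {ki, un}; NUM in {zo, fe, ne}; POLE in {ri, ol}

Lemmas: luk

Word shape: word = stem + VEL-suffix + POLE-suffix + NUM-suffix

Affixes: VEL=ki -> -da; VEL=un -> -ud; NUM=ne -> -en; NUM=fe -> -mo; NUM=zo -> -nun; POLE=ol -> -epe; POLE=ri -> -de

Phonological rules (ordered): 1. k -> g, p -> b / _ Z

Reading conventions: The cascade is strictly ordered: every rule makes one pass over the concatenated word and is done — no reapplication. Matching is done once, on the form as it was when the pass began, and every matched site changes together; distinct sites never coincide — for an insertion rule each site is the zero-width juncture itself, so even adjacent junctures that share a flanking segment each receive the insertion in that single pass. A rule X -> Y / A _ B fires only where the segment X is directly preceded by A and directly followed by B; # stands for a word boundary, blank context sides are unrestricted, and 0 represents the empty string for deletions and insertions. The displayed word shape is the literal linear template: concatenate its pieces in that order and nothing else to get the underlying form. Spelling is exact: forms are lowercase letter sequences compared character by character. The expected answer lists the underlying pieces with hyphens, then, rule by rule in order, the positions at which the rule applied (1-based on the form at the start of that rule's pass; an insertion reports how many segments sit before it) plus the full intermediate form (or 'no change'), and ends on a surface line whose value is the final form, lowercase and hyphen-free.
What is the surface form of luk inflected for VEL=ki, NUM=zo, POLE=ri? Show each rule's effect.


underlying: luk-da-de-nun
1. k -> g, p -> b / _ Z: fires at position(s) 3: lugdadenun
surface: lugdadenun
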